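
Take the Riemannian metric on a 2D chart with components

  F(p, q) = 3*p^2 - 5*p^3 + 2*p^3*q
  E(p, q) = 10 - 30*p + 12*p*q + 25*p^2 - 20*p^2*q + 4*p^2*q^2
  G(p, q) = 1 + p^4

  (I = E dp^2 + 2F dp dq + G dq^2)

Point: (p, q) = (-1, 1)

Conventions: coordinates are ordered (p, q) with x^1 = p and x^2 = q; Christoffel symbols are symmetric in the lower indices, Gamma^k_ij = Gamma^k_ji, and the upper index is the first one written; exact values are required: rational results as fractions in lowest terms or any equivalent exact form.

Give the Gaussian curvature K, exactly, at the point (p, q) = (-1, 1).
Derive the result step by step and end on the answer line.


E = 37, F = 6, G = 2, EG - F^2 = 38 at the point
E_p = -36, E_q = -24, F_p = -15, F_q = -2, G_p = -4, G_q = 0
E_qq = 8, F_pq = 6, G_pp = 12
Brioschi: K = (det M1 - det M2) / (EG - F^2)^2 with the standard first/second-derivative matrices M1, M2.
M1 = [[-E_qq/2 + F_pq - G_pp/2, E_p/2, F_p - E_q/2], [F_q - G_p/2, E, F], [G_q/2, F, G]] = [[-4, -18, -3], [0, 37, 6], [0, 6, 2]]; det M1 = -152
M2 = [[0, E_q/2, G_p/2], [E_q/2, E, F], [G_p/2, F, G]] = [[0, -12, -2], [-12, 37, 6], [-2, 6, 2]]; det M2 = -148
det M1 - det M2 = -4; K = -4 / (38)^2 = -1/361

Answer: K = -1/361


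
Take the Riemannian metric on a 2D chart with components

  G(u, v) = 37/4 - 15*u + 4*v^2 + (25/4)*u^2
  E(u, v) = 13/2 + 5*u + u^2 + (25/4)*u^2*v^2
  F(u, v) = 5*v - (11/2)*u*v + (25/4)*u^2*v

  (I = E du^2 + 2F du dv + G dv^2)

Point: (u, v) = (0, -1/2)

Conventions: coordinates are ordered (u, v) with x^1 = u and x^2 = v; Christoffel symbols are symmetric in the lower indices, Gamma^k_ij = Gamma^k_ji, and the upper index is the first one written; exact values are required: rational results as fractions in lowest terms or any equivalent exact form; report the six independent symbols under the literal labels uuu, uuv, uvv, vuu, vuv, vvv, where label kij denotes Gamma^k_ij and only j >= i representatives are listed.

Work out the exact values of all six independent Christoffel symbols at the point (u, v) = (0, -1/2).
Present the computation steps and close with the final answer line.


E = 13/2, F = -5/2, G = 41/4 at the point
E_u = 5, E_v = 0, F_u = 11/4, F_v = 5, G_u = -15, G_v = -4
EG - F^2 = 483/8;  g^inv = (8/483) * [[41/4, 5/2], [5/2, 13/2]]
first-kind symbols [ij,l] = (1/2)(d_i g_jl + d_j g_il - d_l g_ij): [uu,u] = E_u/2 = 5/2, [uu,v] = F_u - E_v/2 = 11/4, [uv,u] = E_v/2 = 0, [uv,v] = G_u/2 = -15/2, [vv,u] = F_v - G_u/2 = 25/2, [vv,v] = G_v/2 = -2
Gamma^u_ij = (G*[ij,u] - F*[ij,v])/(EG - F^2), Gamma^v_ij = (E*[ij,v] - F*[ij,u])/(EG - F^2)

Answer: Gamma_uuu = 260/483, Gamma_uuv = -50/161, Gamma_uvv = 985/483, Gamma_vuu = 193/483, Gamma_vuv = -130/161, Gamma_vvv = 146/483


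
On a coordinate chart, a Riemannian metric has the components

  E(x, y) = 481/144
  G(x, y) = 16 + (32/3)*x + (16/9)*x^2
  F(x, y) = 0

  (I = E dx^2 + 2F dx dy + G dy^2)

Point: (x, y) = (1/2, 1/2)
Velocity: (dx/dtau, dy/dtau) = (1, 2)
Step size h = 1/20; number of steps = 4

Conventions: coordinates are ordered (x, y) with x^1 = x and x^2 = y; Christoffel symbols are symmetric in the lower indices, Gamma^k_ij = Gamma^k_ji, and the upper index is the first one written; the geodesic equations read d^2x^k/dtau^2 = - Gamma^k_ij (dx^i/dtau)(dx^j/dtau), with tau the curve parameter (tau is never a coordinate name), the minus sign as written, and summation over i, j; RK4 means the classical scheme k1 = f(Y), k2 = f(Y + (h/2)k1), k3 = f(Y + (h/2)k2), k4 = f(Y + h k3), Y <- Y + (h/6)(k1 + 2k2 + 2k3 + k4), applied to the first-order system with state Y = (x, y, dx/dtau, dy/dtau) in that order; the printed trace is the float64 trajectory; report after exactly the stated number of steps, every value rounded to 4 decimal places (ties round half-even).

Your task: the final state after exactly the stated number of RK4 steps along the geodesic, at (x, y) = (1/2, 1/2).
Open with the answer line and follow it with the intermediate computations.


Answer: x = 0.8384, y = 0.8692, dx/dtau = 2.3228, dy/dtau = 1.6629

f(Y) = (dx/dtau, dy/dtau, -Gamma^x_ij Y'^i Y'^j, -Gamma^y_ij Y'^i Y'^j) with the Gammas evaluated at the stage position; h = 0.050000; intermediate values shown to 6 dp
step 0: x = 0.5000, y = 0.5000, dx/dtau = 1.0000, dy/dtau = 2.0000
step 1:
  k1: at (x, y) = (0.500000, 0.500000), (dx/dtau, dy/dtau) = (1.000000, 2.000000); Gamma_xxx = 0.000000, Gamma_xxy = 0.000000, Gamma_xyy = -1.862786, Gamma_yxx = 0.000000, Gamma_yxy = 0.285714, Gamma_yyy = 0.000000; k1 = (1.000000, 2.000000, 7.451143, -1.142857)
  k2: at (x, y) = (0.525000, 0.550000), (dx/dtau, dy/dtau) = (1.186279, 1.971429); Gamma_xxx = 0.000000, Gamma_xxy = 0.000000, Gamma_xyy = -1.876091, Gamma_yxx = 0.000000, Gamma_yxy = 0.283688, Gamma_yyy = 0.000000; k2 = (1.186279, 1.971429, 7.291487, -1.326901)
  k3: at (x, y) = (0.529657, 0.549286), (dx/dtau, dy/dtau) = (1.182287, 1.966827); Gamma_xxx = 0.000000, Gamma_xxy = 0.000000, Gamma_xyy = -1.878570, Gamma_yxx = 0.000000, Gamma_yxy = 0.283314, Gamma_yyy = 0.000000; k3 = (1.182287, 1.966827, 7.267080, -1.317610)
  k4: at (x, y) = (0.559114, 0.598341), (dx/dtau, dy/dtau) = (1.363354, 1.934120); Gamma_xxx = 0.000000, Gamma_xxy = 0.000000, Gamma_xyy = -1.894248, Gamma_yxx = 0.000000, Gamma_yxy = 0.280969, Gamma_yyy = 0.000000; k4 = (1.363354, 1.934120, 7.086038, -1.481767)
  Y <- Y + (h/6)(k1 + 2k2 + 2k3 + k4): x = 0.5592, y = 0.5984, dx/dtau = 1.3638, dy/dtau = 1.9341
step 2:
  k1: at (x, y) = (0.559171, 0.598422), (dx/dtau, dy/dtau) = (1.363786, 1.934053); Gamma_xxx = 0.000000, Gamma_xxy = 0.000000, Gamma_xyy = -1.894278, Gamma_yxx = 0.000000, Gamma_yxy = 0.280964, Gamma_yyy = 0.000000; k1 = (1.363786, 1.934053, 7.085662, -1.482162)
  k2: at (x, y) = (0.593265, 0.646773), (dx/dtau, dy/dtau) = (1.540927, 1.896999); Gamma_xxx = 0.000000, Gamma_xxy = 0.000000, Gamma_xyy = -1.912424, Gamma_yxx = 0.000000, Gamma_yxy = 0.278298, Gamma_yyy = 0.000000; k2 = (1.540927, 1.896999, 6.882058, -1.627009)
  k3: at (x, y) = (0.597694, 0.645847), (dx/dtau, dy/dtau) = (1.535837, 1.893378); Gamma_xxx = 0.000000, Gamma_xxy = 0.000000, Gamma_xyy = -1.914781, Gamma_yxx = 0.000000, Gamma_yxy = 0.277956, Gamma_yyy = 0.000000; k3 = (1.535837, 1.893378, 6.864258, -1.616547)
  k4: at (x, y) = (0.635963, 0.693091), (dx/dtau, dy/dtau) = (1.706999, 1.853226); Gamma_xxx = 0.000000, Gamma_xxy = 0.000000, Gamma_xyy = -1.935148, Gamma_yxx = 0.000000, Gamma_yxy = 0.275030, Gamma_yyy = 0.000000; k4 = (1.706999, 1.853226, 6.646161, -1.740092)
  Y <- Y + (h/6)(k1 + 2k2 + 2k3 + k4): x = 0.6360, y = 0.6932, dx/dtau = 1.7073, dy/dtau = 1.8531
step 3:
  k1: at (x, y) = (0.636040, 0.693156), (dx/dtau, dy/dtau) = (1.707323, 1.853142); Gamma_xxx = 0.000000, Gamma_xxy = 0.000000, Gamma_xyy = -1.935190, Gamma_yxx = 0.000000, Gamma_yxy = 0.275024, Gamma_yyy = 0.000000; k1 = (1.707323, 1.853142, 6.645700, -1.740306)
  k2: at (x, y) = (0.678723, 0.739484), (dx/dtau, dy/dtau) = (1.873466, 1.809634); Gamma_xxx = 0.000000, Gamma_xxy = 0.000000, Gamma_xyy = -1.957907, Gamma_yxx = 0.000000, Gamma_yxy = 0.271833, Gamma_yyy = 0.000000; k2 = (1.873466, 1.809634, 6.411704, -1.843187)
  k3: at (x, y) = (0.682877, 0.738396), (dx/dtau, dy/dtau) = (1.867616, 1.807062); Gamma_xxx = 0.000000, Gamma_xxy = 0.000000, Gamma_xyy = -1.960117, Gamma_yxx = 0.000000, Gamma_yxy = 0.271527, Gamma_yyy = 0.000000; k3 = (1.867616, 1.807062, 6.400710, -1.832751)
  k4: at (x, y) = (0.729421, 0.783509), (dx/dtau, dy/dtau) = (2.027359, 1.761504); Gamma_xxx = 0.000000, Gamma_xxy = 0.000000, Gamma_xyy = -1.984889, Gamma_yxx = 0.000000, Gamma_yxy = 0.268138, Gamma_yyy = 0.000000; k4 = (2.027359, 1.761504, 6.158906, -1.915150)
  Y <- Y + (h/6)(k1 + 2k2 + 2k3 + k4): x = 0.7295, y = 0.7836, dx/dtau = 2.0276, dy/dtau = 1.7614
step 4:
  k1: at (x, y) = (0.729514, 0.783556), (dx/dtau, dy/dtau) = (2.027568, 1.761414); Gamma_xxx = 0.000000, Gamma_xxy = 0.000000, Gamma_xyy = -1.984939, Gamma_yxx = 0.000000, Gamma_yxy = 0.268131, Gamma_yyy = 0.000000; k1 = (2.027568, 1.761414, 6.158428, -1.915202)
  k2: at (x, y) = (0.780203, 0.827591), (dx/dtau, dy/dtau) = (2.181529, 1.713534); Gamma_xxx = 0.000000, Gamma_xxy = 0.000000, Gamma_xyy = -2.011917, Gamma_yxx = 0.000000, Gamma_yxy = 0.264536, Gamma_yyy = 0.000000; k2 = (2.181529, 1.713534, 5.907386, -1.977737)
  k3: at (x, y) = (0.784052, 0.826394), (dx/dtau, dy/dtau) = (2.175253, 1.711970); Gamma_xxx = 0.000000, Gamma_xxy = 0.000000, Gamma_xyy = -2.013965, Gamma_yxx = 0.000000, Gamma_yxy = 0.264267, Gamma_yyy = 0.000000; k3 = (2.175253, 1.711970, 5.902615, -1.968244)
  k4: at (x, y) = (0.838276, 0.869154), (dx/dtau, dy/dtau) = (2.322699, 1.663002); Gamma_xxx = 0.000000, Gamma_xxy = 0.000000, Gamma_xyy = -2.042825, Gamma_yxx = 0.000000, Gamma_yxy = 0.260534, Gamma_yyy = 0.000000; k4 = (2.322699, 1.663002, 5.649584, -2.012702)
  Y <- Y + (h/6)(k1 + 2k2 + 2k3 + k4): x = 0.8384, y = 0.8692, dx/dtau = 2.3228, dy/dtau = 1.6629


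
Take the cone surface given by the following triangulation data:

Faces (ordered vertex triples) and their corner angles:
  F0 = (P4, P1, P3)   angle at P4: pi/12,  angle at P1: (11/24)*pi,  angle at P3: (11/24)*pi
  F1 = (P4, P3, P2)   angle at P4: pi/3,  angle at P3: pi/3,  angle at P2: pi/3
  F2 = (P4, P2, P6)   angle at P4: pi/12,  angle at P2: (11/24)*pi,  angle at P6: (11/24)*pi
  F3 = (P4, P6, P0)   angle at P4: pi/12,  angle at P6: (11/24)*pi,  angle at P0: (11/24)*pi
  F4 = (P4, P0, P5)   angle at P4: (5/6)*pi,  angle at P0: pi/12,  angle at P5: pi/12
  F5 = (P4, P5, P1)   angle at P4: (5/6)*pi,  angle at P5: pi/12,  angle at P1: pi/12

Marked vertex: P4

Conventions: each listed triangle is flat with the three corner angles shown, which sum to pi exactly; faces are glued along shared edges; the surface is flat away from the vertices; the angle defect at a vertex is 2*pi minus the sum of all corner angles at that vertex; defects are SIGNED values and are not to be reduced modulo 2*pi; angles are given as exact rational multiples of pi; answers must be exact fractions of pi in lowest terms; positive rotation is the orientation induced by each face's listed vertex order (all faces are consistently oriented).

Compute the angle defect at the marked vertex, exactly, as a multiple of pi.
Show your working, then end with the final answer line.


Sum of corner angles at P4: (9/4)*pi
defect = 2*pi - (9/4)*pi

Answer: defect(P4) = -pi/4


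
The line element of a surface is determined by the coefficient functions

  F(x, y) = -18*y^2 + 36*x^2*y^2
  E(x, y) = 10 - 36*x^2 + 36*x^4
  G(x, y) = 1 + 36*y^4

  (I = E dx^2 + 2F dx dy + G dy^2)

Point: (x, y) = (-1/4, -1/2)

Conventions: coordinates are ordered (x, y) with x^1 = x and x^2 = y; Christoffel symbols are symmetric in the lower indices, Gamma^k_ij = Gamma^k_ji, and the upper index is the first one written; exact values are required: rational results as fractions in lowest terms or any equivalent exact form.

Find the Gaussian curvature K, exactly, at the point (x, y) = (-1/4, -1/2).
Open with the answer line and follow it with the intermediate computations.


Answer: K = 73728/421201

E = 505/64, F = -63/16, G = 13/4, EG - F^2 = 649/64 at the point
E_x = 63/4, E_y = 0, F_x = -9/2, F_y = 63/4, G_x = 0, G_y = -18
E_yy = 0, F_xy = 18, G_xx = 0
Compute both Brioschi determinants and normalise by (EG - F^2)^2.
M1 = [[-E_yy/2 + F_xy - G_xx/2, E_x/2, F_x - E_y/2], [F_y - G_x/2, E, F], [G_y/2, F, G]] = [[18, 63/8, -9/2], [63/4, 505/64, -63/16], [-9, -63/16, 13/4]]; det M1 = 18
M2 = [[0, E_y/2, G_x/2], [E_y/2, E, F], [G_x/2, F, G]] = [[0, 0, 0], [0, 505/64, -63/16], [0, -63/16, 13/4]]; det M2 = 0
det M1 - det M2 = 18; K = 18 / (649/64)^2 = 73728/421201


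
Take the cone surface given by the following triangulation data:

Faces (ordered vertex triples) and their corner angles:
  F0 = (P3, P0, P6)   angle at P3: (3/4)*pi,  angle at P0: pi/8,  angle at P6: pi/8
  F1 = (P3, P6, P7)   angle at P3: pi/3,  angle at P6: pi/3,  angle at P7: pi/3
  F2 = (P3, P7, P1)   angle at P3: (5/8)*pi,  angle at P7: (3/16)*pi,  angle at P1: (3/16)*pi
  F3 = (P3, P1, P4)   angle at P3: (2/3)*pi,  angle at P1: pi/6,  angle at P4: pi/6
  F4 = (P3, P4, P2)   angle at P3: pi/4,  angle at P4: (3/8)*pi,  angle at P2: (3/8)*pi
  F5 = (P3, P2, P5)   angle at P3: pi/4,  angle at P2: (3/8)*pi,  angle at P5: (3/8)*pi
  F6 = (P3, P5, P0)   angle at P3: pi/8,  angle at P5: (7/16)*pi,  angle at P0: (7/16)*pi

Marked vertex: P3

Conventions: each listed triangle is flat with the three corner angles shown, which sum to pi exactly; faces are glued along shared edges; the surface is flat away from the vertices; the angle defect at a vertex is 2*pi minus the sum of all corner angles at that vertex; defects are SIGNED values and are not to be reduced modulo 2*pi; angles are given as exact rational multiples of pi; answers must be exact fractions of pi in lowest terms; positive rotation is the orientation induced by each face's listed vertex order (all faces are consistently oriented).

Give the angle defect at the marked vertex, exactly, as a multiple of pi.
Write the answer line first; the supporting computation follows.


Answer: defect(P3) = -pi

Sum of corner angles at P3: 3*pi
defect = 2*pi - 3*pi


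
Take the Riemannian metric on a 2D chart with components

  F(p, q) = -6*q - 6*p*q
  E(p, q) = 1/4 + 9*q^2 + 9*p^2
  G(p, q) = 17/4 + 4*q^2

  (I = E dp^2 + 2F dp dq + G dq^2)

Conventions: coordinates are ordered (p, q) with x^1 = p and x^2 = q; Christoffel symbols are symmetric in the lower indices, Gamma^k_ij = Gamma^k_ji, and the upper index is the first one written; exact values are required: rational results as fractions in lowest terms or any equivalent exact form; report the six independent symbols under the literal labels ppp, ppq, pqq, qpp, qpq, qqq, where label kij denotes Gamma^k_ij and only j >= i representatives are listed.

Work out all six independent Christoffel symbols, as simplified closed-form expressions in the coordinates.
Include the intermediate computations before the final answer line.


E = 1/4 + 9*q^2 + 9*p^2; F = -6*q - 6*p*q; G = 17/4 + 4*q^2
Gamma^k_ij = (1/2) g^{kl} (d_i g_jl + d_j g_il - d_l g_ij), with g^inv = (1/(EG-F^2)) [[G, -F], [-F, E]]
first partials: E_p = 18*p, E_q = 18*q, F_p = -6*q, F_q = -6 - 6*p, G_p = 0, G_q = 8*q
D = EG - F^2 = 17/16 + (13/4)*q^2 + (153/4)*p^2 - 72*p*q^2 + 36*q^4
expanded: Gamma^p_pp = (G E_p - 2F F_p + F E_q)/(2D), Gamma^p_pq = (G E_q - F G_p)/(2D), Gamma^p_qq = (2G F_q - G G_p - F G_q)/(2D), Gamma^q_pp = (2E F_p - E E_q - F E_p)/(2D), Gamma^q_pq = (E G_p - F E_q)/(2D), Gamma^q_qq = (E G_q - 2F F_q + F G_p)/(2D); substitute and cancel common factors

Answer: Gamma_ppp = (-864*p*q^2 + 612*p - 1440*q^2)/(612*p^2 - 1152*p*q^2 + 576*q^4 + 52*q^2 + 17), Gamma_ppq = (576*q^3 + 612*q)/(612*p^2 - 1152*p*q^2 + 576*q^4 + 52*q^2 + 17), Gamma_pqq = (-408*p - 408)/(612*p^2 - 1152*p*q^2 + 576*q^4 + 52*q^2 + 17), Gamma_qpp = (-1296*p^2*q + 864*p*q - 2160*q^3 - 60*q)/(612*p^2 - 1152*p*q^2 + 576*q^4 + 52*q^2 + 17), Gamma_qpq = (864*p*q^2 + 864*q^2)/(612*p^2 - 1152*p*q^2 + 576*q^4 + 52*q^2 + 17), Gamma_qqq = (-1152*p*q + 576*q^3 - 560*q)/(612*p^2 - 1152*p*q^2 + 576*q^4 + 52*q^2 + 17)


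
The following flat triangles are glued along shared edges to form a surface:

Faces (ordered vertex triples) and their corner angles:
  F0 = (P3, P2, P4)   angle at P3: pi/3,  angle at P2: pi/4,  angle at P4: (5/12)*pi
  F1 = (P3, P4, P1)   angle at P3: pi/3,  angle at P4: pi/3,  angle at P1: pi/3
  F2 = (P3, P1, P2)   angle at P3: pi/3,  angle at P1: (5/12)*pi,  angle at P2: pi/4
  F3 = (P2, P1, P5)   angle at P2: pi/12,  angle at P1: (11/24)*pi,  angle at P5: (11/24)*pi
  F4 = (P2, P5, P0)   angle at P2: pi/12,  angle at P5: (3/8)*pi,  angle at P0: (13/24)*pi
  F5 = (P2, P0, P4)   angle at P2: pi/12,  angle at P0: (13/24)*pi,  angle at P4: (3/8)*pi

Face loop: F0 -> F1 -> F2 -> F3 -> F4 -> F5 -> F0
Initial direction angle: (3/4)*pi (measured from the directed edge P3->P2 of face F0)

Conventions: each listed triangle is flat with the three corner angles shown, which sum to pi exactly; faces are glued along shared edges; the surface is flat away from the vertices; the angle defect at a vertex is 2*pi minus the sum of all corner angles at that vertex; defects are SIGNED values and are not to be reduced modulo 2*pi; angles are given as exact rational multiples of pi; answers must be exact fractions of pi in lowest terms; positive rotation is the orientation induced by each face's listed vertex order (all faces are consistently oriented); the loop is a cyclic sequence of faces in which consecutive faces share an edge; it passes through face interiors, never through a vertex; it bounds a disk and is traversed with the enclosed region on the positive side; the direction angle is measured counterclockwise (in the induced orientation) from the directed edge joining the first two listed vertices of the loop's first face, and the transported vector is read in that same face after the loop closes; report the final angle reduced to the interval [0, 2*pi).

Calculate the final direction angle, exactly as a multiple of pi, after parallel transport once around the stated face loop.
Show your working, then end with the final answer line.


enclosed vertex P2: corner angles sum to (3/4)*pi, defect = 2*pi - (3/4)*pi = (5/4)*pi
enclosed vertex P3: corner angles sum to pi, defect = 2*pi - pi = pi
by Gauss-Bonnet the loop rotates the vector by the enclosed defect sum (positive orientation, mod 2*pi)
final angle = (3/4)*pi + (9/4)*pi = pi (mod 2*pi)

Answer: final direction angle = pi


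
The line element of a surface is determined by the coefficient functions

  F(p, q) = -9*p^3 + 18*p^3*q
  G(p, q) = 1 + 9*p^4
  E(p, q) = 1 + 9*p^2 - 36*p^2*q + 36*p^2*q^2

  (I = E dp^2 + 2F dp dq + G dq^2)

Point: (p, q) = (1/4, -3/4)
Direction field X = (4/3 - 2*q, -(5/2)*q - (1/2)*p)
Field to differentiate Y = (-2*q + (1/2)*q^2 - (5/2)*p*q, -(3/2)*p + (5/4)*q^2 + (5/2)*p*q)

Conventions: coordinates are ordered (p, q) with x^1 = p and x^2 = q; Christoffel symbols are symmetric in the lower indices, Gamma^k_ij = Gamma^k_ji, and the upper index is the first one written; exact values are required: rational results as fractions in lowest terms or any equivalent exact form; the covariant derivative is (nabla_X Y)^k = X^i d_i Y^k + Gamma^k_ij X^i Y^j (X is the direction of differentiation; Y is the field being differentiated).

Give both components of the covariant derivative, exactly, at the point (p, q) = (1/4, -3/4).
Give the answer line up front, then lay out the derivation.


Answer: (nabla_X Y)^p = 126145/7456, (nabla_X Y)^q = -251663/18640

E = 289/64, F = -45/128, G = 265/256 at the point
E_p = 225/8, E_q = -45/8, F_p = -135/32, F_q = 9/32, G_p = 9/16, G_q = 0
EG - F^2 = 1165/256;  g^inv = (256/1165) * [[265/256, 45/128], [45/128, 289/64]]
first-kind symbols [ij,l] = (1/2)(d_i g_jl + d_j g_il - d_l g_ij): [pp,p] = E_p/2 = 225/16, [pp,q] = F_p - E_q/2 = -45/32, [pq,p] = E_q/2 = -45/16, [pq,q] = G_p/2 = 9/32, [qq,p] = F_q - G_p/2 = 0, [qq,q] = G_q/2 = 0
Gamma^p_ij = (G*[ij,p] - F*[ij,q])/(EG - F^2), Gamma^q_ij = (E*[ij,q] - F*[ij,p])/(EG - F^2)
Gamma_ppp = 720/233, Gamma_ppq = -144/233, Gamma_pqq = 0, Gamma_qpp = -72/233, Gamma_qpq = 72/1165, Gamma_qqq = 0
X = (17/6, 7/4), Y = (9/4, -9/64) at the point


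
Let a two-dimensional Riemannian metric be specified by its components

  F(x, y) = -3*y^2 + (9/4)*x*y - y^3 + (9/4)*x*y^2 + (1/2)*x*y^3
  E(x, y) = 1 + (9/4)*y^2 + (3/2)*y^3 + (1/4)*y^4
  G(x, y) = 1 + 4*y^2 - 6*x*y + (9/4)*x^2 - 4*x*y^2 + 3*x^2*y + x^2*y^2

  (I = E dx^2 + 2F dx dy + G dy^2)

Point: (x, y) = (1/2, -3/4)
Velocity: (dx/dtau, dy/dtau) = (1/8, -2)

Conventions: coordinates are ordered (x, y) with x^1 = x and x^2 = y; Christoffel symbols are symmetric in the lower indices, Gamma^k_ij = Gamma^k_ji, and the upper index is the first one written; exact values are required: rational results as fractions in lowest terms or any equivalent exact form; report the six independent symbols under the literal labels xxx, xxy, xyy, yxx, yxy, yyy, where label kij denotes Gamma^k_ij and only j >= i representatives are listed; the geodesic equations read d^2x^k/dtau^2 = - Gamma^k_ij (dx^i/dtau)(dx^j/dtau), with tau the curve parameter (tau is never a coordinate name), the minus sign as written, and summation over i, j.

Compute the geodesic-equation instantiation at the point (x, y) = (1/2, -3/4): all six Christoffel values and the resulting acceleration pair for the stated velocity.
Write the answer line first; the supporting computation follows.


Answer: Gamma_xxx = 0, Gamma_xxy = -648/5353, Gamma_xyy = 1296/5353, Gamma_yxx = 0, Gamma_yxy = 1440/5353, Gamma_yyy = -2880/5353; accelerations (d^2x/dtau^2, d^2y/dtau^2) = (-5508/5353, 12240/5353)

E = 1753/1024, F = -405/256, G = 289/64 at the point
E_x = 0, E_y = -81/64, F_x = -81/128, F_y = 171/64, G_x = 45/16, G_y = -45/8
EG - F^2 = 5353/1024;  g^inv = (1024/5353) * [[289/64, 405/256], [405/256, 1753/1024]]
first-kind symbols [ij,l] = (1/2)(d_i g_jl + d_j g_il - d_l g_ij): [xx,x] = E_x/2 = 0, [xx,y] = F_x - E_y/2 = 0, [xy,x] = E_y/2 = -81/128, [xy,y] = G_x/2 = 45/32, [yy,x] = F_y - G_x/2 = 81/64, [yy,y] = G_y/2 = -45/16
Gamma^x_ij = (G*[ij,x] - F*[ij,y])/(EG - F^2), Gamma^y_ij = (E*[ij,y] - F*[ij,x])/(EG - F^2)
Gamma_xxx = 0, Gamma_xxy = -648/5353, Gamma_xyy = 1296/5353, Gamma_yxx = 0, Gamma_yxy = 1440/5353, Gamma_yyy = -2880/5353
d^2x/dtau^2 = -(Gamma_xxx*(1/8)^2 + 2*Gamma_xxy*(1/8)*(-2) + Gamma_xyy*(-2)^2) = -5508/5353
d^2y/dtau^2 = -(Gamma_yxx*(1/8)^2 + 2*Gamma_yxy*(1/8)*(-2) + Gamma_yyy*(-2)^2) = 12240/5353


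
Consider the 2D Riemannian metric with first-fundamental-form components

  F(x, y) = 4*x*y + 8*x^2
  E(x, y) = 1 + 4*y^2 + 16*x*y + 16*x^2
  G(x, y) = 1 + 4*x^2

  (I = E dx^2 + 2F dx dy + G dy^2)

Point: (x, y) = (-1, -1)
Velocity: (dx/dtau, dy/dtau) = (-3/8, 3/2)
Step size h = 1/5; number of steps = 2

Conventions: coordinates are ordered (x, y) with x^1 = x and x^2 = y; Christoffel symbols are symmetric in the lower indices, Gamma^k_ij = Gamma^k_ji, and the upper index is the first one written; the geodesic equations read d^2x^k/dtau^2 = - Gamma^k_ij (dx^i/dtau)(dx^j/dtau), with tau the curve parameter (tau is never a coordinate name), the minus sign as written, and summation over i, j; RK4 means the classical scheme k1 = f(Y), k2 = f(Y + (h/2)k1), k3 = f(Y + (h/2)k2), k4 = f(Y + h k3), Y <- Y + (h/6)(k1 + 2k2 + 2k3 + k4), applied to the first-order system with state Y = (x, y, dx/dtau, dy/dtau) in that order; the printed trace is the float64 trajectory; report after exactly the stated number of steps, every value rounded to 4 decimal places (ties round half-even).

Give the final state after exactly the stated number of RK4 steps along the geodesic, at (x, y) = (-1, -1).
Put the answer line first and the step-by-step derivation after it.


Answer: x = -1.1709, y = -0.4076, dx/dtau = -0.4818, dy/dtau = 1.4595

f(Y) = (dx/dtau, dy/dtau, -Gamma^x_ij Y'^i Y'^j, -Gamma^y_ij Y'^i Y'^j) with the Gammas evaluated at the stage position; h = 0.200000; intermediate values shown to 6 dp
step 0: x = -1.0000, y = -1.0000, dx/dtau = -0.3750, dy/dtau = 1.5000
step 1:
  k1: at (x, y) = (-1.000000, -1.000000), (dx/dtau, dy/dtau) = (-0.375000, 1.500000); Gamma_xxx = -0.585366, Gamma_xxy = -0.292683, Gamma_xyy = 0.000000, Gamma_yxx = -0.195122, Gamma_yxy = -0.097561, Gamma_yyy = 0.000000; k1 = (-0.375000, 1.500000, -0.246951, -0.082317)
  k2: at (x, y) = (-1.037500, -0.850000), (dx/dtau, dy/dtau) = (-0.399695, 1.491768); Gamma_xxx = -0.591984, Gamma_xxy = -0.295992, Gamma_xyy = 0.000000, Gamma_yxx = -0.209977, Gamma_yxy = -0.104989, Gamma_yyy = 0.000000; k2 = (-0.399695, 1.491768, -0.258399, -0.091654)
  k3: at (x, y) = (-1.039970, -0.850823), (dx/dtau, dy/dtau) = (-0.400840, 1.490835); Gamma_xxx = -0.590826, Gamma_xxy = -0.295413, Gamma_xyy = 0.000000, Gamma_yxx = -0.209652, Gamma_yxy = -0.104826, Gamma_yyy = 0.000000; k3 = (-0.400840, 1.490835, -0.258140, -0.091600)
  k4: at (x, y) = (-1.080168, -0.701833), (dx/dtau, dy/dtau) = (-0.426628, 1.481680); Gamma_xxx = -0.595741, Gamma_xxy = -0.297870, Gamma_xyy = 0.000000, Gamma_yxx = -0.224830, Gamma_yxy = -0.112415, Gamma_yyy = 0.000000; k4 = (-0.426628, 1.481680, -0.268152, -0.101199)
  Y <- Y + (h/6)(k1 + 2k2 + 2k3 + k4): x = -1.0801, y = -0.7018, dx/dtau = -0.4266, dy/dtau = 1.4817
step 2:
  k1: at (x, y) = (-1.080090, -0.701770), (dx/dtau, dy/dtau) = (-0.426606, 1.481666); Gamma_xxx = -0.595783, Gamma_xxy = -0.297892, Gamma_xyy = 0.000000, Gamma_yxx = -0.224846, Gamma_yxy = -0.112423, Gamma_yyy = 0.000000; k1 = (-0.426606, 1.481666, -0.268159, -0.101202)
  k2: at (x, y) = (-1.122751, -0.553604), (dx/dtau, dy/dtau) = (-0.453422, 1.471546); Gamma_xxx = -0.599024, Gamma_xxy = -0.299512, Gamma_xyy = 0.000000, Gamma_yxx = -0.240275, Gamma_yxy = -0.120137, Gamma_yyy = 0.000000; k2 = (-0.453422, 1.471546, -0.276533, -0.110920)
  k3: at (x, y) = (-1.125432, -0.554616), (dx/dtau, dy/dtau) = (-0.454259, 1.470574); Gamma_xxx = -0.597717, Gamma_xxy = -0.298859, Gamma_xyy = 0.000000, Gamma_yxx = -0.239777, Gamma_yxy = -0.119889, Gamma_yyy = 0.000000; k3 = (-0.454259, 1.470574, -0.275948, -0.110698)
  k4: at (x, y) = (-1.170942, -0.407656), (dx/dtau, dy/dtau) = (-0.481796, 1.459526); Gamma_xxx = -0.598958, Gamma_xxy = -0.299479, Gamma_xyy = 0.000000, Gamma_yxx = -0.255077, Gamma_yxy = -0.127539, Gamma_yyy = 0.000000; k4 = (-0.481796, 1.459526, -0.282149, -0.120158)
  Y <- Y + (h/6)(k1 + 2k2 + 2k3 + k4): x = -1.1709, y = -0.4076, dx/dtau = -0.4818, dy/dtau = 1.4595


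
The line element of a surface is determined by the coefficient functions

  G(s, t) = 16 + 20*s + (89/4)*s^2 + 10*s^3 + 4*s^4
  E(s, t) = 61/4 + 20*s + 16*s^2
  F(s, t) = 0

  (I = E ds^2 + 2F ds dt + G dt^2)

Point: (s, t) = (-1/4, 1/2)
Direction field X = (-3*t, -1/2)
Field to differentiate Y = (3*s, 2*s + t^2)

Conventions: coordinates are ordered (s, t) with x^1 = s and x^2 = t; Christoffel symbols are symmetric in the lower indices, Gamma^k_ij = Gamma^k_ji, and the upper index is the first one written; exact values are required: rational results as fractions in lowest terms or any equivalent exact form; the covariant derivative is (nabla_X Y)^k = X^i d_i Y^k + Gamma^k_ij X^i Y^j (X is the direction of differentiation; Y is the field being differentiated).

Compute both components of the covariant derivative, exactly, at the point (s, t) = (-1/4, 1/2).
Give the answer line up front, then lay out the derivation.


Answer: (nabla_X Y)^s = -95/24, (nabla_X Y)^t = -89/28

E = 45/4, F = 0, G = 49/4 at the point
E_s = 12, E_t = 0, F_s = 0, F_t = 0, G_s = 21/2, G_t = 0
EG - F^2 = 2205/16;  g^inv = (16/2205) * [[49/4, 0], [0, 45/4]]
first-kind symbols [ij,l] = (1/2)(d_i g_jl + d_j g_il - d_l g_ij): [ss,s] = E_s/2 = 6, [ss,t] = F_s - E_t/2 = 0, [st,s] = E_t/2 = 0, [st,t] = G_s/2 = 21/4, [tt,s] = F_t - G_s/2 = -21/4, [tt,t] = G_t/2 = 0
Gamma^s_ij = (G*[ij,s] - F*[ij,t])/(EG - F^2), Gamma^t_ij = (E*[ij,t] - F*[ij,s])/(EG - F^2)
Gamma_sss = 8/15, Gamma_sst = 0, Gamma_stt = -7/15, Gamma_tss = 0, Gamma_tst = 3/7, Gamma_ttt = 0
X = (-3/2, -1/2), Y = (-3/4, -1/4) at the point


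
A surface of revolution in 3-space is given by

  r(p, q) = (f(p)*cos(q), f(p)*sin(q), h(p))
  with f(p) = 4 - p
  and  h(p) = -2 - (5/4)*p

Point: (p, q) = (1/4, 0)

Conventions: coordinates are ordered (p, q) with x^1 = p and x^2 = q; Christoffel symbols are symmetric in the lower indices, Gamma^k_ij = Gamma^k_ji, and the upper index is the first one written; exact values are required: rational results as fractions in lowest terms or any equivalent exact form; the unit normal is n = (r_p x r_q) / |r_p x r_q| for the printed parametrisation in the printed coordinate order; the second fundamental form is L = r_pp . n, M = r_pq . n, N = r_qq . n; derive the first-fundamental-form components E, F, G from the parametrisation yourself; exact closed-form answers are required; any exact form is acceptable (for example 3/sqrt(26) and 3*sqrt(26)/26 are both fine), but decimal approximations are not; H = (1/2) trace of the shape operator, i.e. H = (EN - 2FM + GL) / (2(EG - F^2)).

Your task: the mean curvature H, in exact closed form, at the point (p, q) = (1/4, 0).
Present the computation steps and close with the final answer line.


f = 15/4, f' = -1, f'' = 0, h' = -5/4, h'' = 0
E = 41/16, F = 0, G = 225/16; answer radicand W^2 = 41/16
unnormalised second-form numerators: l = 0, m = 0, n = -75/16; L = l/sqrt(41/16), and similarly M = m/sqrt(W^2), N = n/sqrt(W^2)
H = (E*n - 2*F*m + G*l) / (2*(EG - F^2)*sqrt(W^2)); E*n - 2*F*m + G*l = -3075/256, EG - F^2 = 9225/256, so H = (-1/6)/sqrt(41/16)

Answer: H = -2*sqrt(41)/123


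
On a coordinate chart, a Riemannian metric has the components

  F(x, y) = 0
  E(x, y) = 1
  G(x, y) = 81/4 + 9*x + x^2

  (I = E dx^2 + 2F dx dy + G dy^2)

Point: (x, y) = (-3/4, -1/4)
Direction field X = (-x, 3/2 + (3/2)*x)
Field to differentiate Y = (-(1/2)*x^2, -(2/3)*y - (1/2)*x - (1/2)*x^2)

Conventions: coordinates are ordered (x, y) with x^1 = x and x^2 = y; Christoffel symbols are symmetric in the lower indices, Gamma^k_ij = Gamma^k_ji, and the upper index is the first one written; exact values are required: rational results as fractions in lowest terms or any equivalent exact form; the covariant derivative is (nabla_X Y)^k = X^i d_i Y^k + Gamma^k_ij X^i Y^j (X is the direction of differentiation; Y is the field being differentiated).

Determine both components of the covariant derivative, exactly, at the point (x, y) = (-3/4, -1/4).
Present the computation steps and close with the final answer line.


E = 1, F = 0, G = 225/16 at the point
E_x = 0, E_y = 0, F_x = 0, F_y = 0, G_x = 15/2, G_y = 0
EG - F^2 = 225/16;  g^inv = (16/225) * [[225/16, 0], [0, 1]]
first-kind symbols [ij,l] = (1/2)(d_i g_jl + d_j g_il - d_l g_ij): [xx,x] = E_x/2 = 0, [xx,y] = F_x - E_y/2 = 0, [xy,x] = E_y/2 = 0, [xy,y] = G_x/2 = 15/4, [yy,x] = F_y - G_x/2 = -15/4, [yy,y] = G_y/2 = 0
Gamma^x_ij = (G*[ij,x] - F*[ij,y])/(EG - F^2), Gamma^y_ij = (E*[ij,y] - F*[ij,x])/(EG - F^2)
Gamma_xxx = 0, Gamma_xxy = 0, Gamma_xyy = -15/4, Gamma_yxx = 0, Gamma_yxy = 4/15, Gamma_yyy = 0
X = (3/4, 3/8), Y = (-9/32, 25/96) at the point

Answer: (nabla_X Y)^x = 201/1024, (nabla_X Y)^y = -37/960


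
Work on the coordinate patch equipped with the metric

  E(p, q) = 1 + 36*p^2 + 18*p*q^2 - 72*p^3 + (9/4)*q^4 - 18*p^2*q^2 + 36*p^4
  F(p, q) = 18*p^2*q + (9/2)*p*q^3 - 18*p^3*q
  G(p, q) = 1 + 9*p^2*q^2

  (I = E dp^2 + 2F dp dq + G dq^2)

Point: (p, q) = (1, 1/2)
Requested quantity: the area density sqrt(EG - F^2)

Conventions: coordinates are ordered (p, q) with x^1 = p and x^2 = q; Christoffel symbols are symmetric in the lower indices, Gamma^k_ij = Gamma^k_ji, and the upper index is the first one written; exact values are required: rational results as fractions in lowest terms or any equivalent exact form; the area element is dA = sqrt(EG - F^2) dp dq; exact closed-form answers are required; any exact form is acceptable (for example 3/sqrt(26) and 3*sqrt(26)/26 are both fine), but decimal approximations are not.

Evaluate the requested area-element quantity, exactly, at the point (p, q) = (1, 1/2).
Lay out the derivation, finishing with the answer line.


E = 73/64, F = 9/16, G = 13/4; EG - F^2 = 217/64

Answer: sqrt(EG - F^2) = sqrt(217)/8


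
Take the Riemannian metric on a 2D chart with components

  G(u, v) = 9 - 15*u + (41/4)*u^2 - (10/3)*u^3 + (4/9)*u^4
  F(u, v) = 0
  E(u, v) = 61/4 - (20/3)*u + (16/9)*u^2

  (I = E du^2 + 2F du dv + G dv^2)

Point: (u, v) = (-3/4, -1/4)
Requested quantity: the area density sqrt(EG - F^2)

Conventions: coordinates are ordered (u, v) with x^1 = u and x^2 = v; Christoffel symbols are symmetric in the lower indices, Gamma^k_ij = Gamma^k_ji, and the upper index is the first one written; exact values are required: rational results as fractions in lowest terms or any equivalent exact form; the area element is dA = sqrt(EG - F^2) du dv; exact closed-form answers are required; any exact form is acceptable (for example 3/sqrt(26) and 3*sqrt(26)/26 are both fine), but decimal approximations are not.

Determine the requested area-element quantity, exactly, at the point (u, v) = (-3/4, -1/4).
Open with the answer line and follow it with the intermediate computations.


Answer: sqrt(EG - F^2) = 21*sqrt(85)/8

E = 85/4, F = 0, G = 441/16; EG - F^2 = 37485/64


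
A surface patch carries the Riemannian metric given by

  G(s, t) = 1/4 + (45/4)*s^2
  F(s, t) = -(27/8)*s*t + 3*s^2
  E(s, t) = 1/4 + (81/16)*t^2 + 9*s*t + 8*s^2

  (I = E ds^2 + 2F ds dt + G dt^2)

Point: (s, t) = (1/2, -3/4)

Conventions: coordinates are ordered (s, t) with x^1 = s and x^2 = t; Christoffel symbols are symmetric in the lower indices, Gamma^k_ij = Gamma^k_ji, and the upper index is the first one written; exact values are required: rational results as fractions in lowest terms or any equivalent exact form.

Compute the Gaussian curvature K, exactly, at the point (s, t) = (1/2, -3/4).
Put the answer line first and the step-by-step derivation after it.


Answer: K = -503840/42849

E = 441/256, F = 129/64, G = 49/16, EG - F^2 = 621/512 at the point
E_s = 5/4, E_t = -99/32, F_s = 177/32, F_t = -27/16, G_s = 45/4, G_t = 0
E_tt = 81/8, F_st = -27/8, G_ss = 45/2
Evaluate Brioschi's two determinant matrices M1, M2 and divide by (EG - F^2)^2.
M1 = [[-E_tt/2 + F_st - G_ss/2, E_s/2, F_s - E_t/2], [F_t - G_s/2, E, F], [G_t/2, F, G]] = [[-315/16, 5/8, 453/64], [-117/16, 441/256, 129/64], [0, 129/64, 49/16]]; det M1 = -7484769/65536
M2 = [[0, E_t/2, G_s/2], [E_t/2, E, F], [G_s/2, F, G]] = [[0, -99/64, 45/8], [-99/64, 441/256, 129/64], [45/8, 129/64, 49/16]]; det M2 = -6351129/65536
det M1 - det M2 = -141705/8192; K = -141705/8192 / (621/512)^2 = -503840/42849


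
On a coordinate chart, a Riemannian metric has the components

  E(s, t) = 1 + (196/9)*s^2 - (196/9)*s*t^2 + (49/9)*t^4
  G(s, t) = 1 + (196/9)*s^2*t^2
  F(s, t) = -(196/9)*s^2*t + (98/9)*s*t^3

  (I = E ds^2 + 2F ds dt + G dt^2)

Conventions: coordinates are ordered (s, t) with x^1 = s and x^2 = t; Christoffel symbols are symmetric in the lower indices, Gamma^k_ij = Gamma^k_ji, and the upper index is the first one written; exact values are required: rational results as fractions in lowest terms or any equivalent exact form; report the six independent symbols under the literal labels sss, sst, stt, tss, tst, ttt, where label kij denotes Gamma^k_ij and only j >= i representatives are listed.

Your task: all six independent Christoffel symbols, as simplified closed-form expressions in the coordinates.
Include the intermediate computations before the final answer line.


E = 1 + (196/9)*s^2 - (196/9)*s*t^2 + (49/9)*t^4; F = -(196/9)*s^2*t + (98/9)*s*t^3; G = 1 + (196/9)*s^2*t^2
Gamma^k_ij = (1/2) g^{kl} (d_i g_jl + d_j g_il - d_l g_ij), with g^inv = (1/(EG-F^2)) [[G, -F], [-F, E]]
first partials: E_s = (392/9)*s - (196/9)*t^2, E_t = -(392/9)*s*t + (196/9)*t^3, F_s = -(392/9)*s*t + (98/9)*t^3, F_t = -(196/9)*s^2 + (98/3)*s*t^2, G_s = (392/9)*s*t^2, G_t = (392/9)*s^2*t
D = EG - F^2 = 1 + (196/9)*s^2 - (196/9)*s*t^2 + (49/9)*t^4 + (196/9)*s^2*t^2
expanded: Gamma^s_ss = (G E_s - 2F F_s + F E_t)/(2D), Gamma^s_st = (G E_t - F G_s)/(2D), Gamma^s_tt = (2G F_t - G G_s - F G_t)/(2D), Gamma^t_ss = (2E F_s - E E_t - F E_s)/(2D), Gamma^t_st = (E G_s - F E_t)/(2D), Gamma^t_tt = (E G_t - 2F F_t + F G_s)/(2D); substitute and cancel common factors

Answer: Gamma_sss = (196*s - 98*t^2)/(196*s^2*t^2 + 196*s^2 - 196*s*t^2 + 49*t^4 + 9), Gamma_sst = (-196*s*t + 98*t^3)/(196*s^2*t^2 + 196*s^2 - 196*s*t^2 + 49*t^4 + 9), Gamma_stt = (-196*s^2 + 98*s*t^2)/(196*s^2*t^2 + 196*s^2 - 196*s*t^2 + 49*t^4 + 9), Gamma_tss = -196*s*t/(196*s^2*t^2 + 196*s^2 - 196*s*t^2 + 49*t^4 + 9), Gamma_tst = 196*s*t^2/(196*s^2*t^2 + 196*s^2 - 196*s*t^2 + 49*t^4 + 9), Gamma_ttt = 196*s^2*t/(196*s^2*t^2 + 196*s^2 - 196*s*t^2 + 49*t^4 + 9)


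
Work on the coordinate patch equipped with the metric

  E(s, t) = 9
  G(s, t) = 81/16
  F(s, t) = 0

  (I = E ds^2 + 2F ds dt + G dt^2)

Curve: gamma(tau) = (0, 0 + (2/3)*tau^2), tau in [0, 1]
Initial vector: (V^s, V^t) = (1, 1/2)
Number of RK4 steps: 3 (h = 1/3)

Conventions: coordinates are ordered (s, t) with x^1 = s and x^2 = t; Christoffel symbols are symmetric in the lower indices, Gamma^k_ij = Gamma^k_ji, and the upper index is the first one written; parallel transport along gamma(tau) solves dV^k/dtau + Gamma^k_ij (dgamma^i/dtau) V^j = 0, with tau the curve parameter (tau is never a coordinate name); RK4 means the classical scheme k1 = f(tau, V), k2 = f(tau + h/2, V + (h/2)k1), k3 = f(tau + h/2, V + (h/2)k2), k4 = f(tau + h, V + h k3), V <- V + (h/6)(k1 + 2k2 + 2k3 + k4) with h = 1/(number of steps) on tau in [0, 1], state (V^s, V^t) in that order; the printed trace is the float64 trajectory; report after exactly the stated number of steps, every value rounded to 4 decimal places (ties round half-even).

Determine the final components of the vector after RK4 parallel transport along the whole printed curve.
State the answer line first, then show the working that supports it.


Answer: V^s = 1.0000, V^t = 0.5000

gamma'(tau) = (0, (4/3)*tau); f(tau, V)^k = -Gamma^k_ij(gamma(tau)) gamma'^i(tau) V^j; h = 1/3; intermediate values shown to 6 dp
curve data and Christoffel symbols at the stage parameters:
  tau = 0.000000: gamma = (0.000000, 0.000000), gamma' = (0.000000, 0.000000); Gamma_sss = 0.000000, Gamma_sst = 0.000000, Gamma_stt = 0.000000, Gamma_tss = 0.000000, Gamma_tst = 0.000000, Gamma_ttt = 0.000000
  tau = 0.166667: gamma = (0.000000, 0.018519), gamma' = (0.000000, 0.222222); Gamma_sss = 0.000000, Gamma_sst = 0.000000, Gamma_stt = 0.000000, Gamma_tss = 0.000000, Gamma_tst = 0.000000, Gamma_ttt = 0.000000
  tau = 0.333333: gamma = (0.000000, 0.074074), gamma' = (0.000000, 0.444444); Gamma_sss = 0.000000, Gamma_sst = 0.000000, Gamma_stt = 0.000000, Gamma_tss = 0.000000, Gamma_tst = 0.000000, Gamma_ttt = 0.000000
  tau = 0.500000: gamma = (0.000000, 0.166667), gamma' = (0.000000, 0.666667); Gamma_sss = 0.000000, Gamma_sst = 0.000000, Gamma_stt = 0.000000, Gamma_tss = 0.000000, Gamma_tst = 0.000000, Gamma_ttt = 0.000000
  tau = 0.666667: gamma = (0.000000, 0.296296), gamma' = (0.000000, 0.888889); Gamma_sss = 0.000000, Gamma_sst = 0.000000, Gamma_stt = 0.000000, Gamma_tss = 0.000000, Gamma_tst = 0.000000, Gamma_ttt = 0.000000
  tau = 0.833333: gamma = (0.000000, 0.462963), gamma' = (0.000000, 1.111111); Gamma_sss = 0.000000, Gamma_sst = 0.000000, Gamma_stt = 0.000000, Gamma_tss = 0.000000, Gamma_tst = 0.000000, Gamma_ttt = 0.000000
  tau = 1.000000: gamma = (0.000000, 0.666667), gamma' = (0.000000, 1.333333); Gamma_sss = 0.000000, Gamma_sst = 0.000000, Gamma_stt = 0.000000, Gamma_tss = 0.000000, Gamma_tst = 0.000000, Gamma_ttt = 0.000000
step 0: V^s = 1.0000, V^t = 0.5000
step 1: k1 = (0.000000, 0.000000), k2 = (0.000000, 0.000000), k3 = (0.000000, 0.000000), k4 = (0.000000, 0.000000); V <- V + (h/6)(k1 + 2k2 + 2k3 + k4): V^s = 1.0000, V^t = 0.5000
step 2: k1 = (0.000000, 0.000000), k2 = (0.000000, 0.000000), k3 = (0.000000, 0.000000), k4 = (0.000000, 0.000000); V <- V + (h/6)(k1 + 2k2 + 2k3 + k4): V^s = 1.0000, V^t = 0.5000
step 3: k1 = (0.000000, 0.000000), k2 = (0.000000, 0.000000), k3 = (0.000000, 0.000000), k4 = (0.000000, 0.000000); V <- V + (h/6)(k1 + 2k2 + 2k3 + k4): V^s = 1.0000, V^t = 0.5000


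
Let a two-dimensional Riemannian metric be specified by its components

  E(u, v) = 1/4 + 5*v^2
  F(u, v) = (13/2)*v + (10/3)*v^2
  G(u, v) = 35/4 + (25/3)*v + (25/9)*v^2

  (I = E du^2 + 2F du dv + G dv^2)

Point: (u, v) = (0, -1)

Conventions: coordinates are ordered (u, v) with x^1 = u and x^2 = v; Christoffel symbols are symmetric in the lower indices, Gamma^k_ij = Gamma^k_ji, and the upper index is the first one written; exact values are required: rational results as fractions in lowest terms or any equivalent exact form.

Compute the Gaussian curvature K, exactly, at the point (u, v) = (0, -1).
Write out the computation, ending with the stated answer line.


E = 21/4, F = -19/6, G = 115/36, EG - F^2 = 971/144 at the point
E_u = 0, E_v = -10, F_u = 0, F_v = -1/6, G_u = 0, G_v = 25/9
E_vv = 10, F_uv = 0, G_uu = 0
Compute both Brioschi determinants and normalise by (EG - F^2)^2.
M1 = [[-E_vv/2 + F_uv - G_uu/2, E_u/2, F_u - E_v/2], [F_v - G_u/2, E, F], [G_v/2, F, G]] = [[-5, 0, 5], [-1/6, 21/4, -19/6], [25/18, -19/6, 115/36]]; det M1 = -9725/144
M2 = [[0, E_v/2, G_u/2], [E_v/2, E, F], [G_u/2, F, G]] = [[0, -5, 0], [-5, 21/4, -19/6], [0, -19/6, 115/36]]; det M2 = -2875/36
det M1 - det M2 = 1775/144; K = 1775/144 / (971/144)^2 = 255600/942841

Answer: K = 255600/942841
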